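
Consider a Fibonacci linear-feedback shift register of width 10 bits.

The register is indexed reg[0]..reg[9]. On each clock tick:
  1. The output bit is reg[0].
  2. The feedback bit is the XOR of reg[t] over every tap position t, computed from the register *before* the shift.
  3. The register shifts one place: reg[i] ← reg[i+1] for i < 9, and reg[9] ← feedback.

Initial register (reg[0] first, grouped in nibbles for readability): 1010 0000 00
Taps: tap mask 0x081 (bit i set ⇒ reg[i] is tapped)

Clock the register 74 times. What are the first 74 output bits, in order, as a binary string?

10100000001011011011110011110001000111111011000111010110101000011001101100

k : reg_k → out_k, fb_k
0: 1010000000 → 1, fb=1
1: 0100000001 → 0, fb=0
2: 1000000010 → 1, fb=1
3: 0000000101 → 0, fb=1
4: 0000001011 → 0, fb=0
5: 0000010110 → 0, fb=1
6: 0000101101 → 0, fb=1
7: 0001011011 → 0, fb=0
8: 0010110110 → 0, fb=1
9: 0101101101 → 0, fb=1
10: 1011011011 → 1, fb=1
11: 0110110111 → 0, fb=1
12: 1101101111 → 1, fb=0
13: 1011011110 → 1, fb=0
14: 0110111100 → 0, fb=1
15: 1101111001 → 1, fb=1
16: 1011110011 → 1, fb=1
17: 0111100111 → 0, fb=1
18: 1111001111 → 1, fb=0
19: 1110011110 → 1, fb=0
20: 1100111100 → 1, fb=0
21: 1001111000 → 1, fb=1
22: 0011110001 → 0, fb=0
23: 0111100010 → 0, fb=0
24: 1111000100 → 1, fb=0
25: 1110001000 → 1, fb=1
26: 1100010001 → 1, fb=1
27: 1000100011 → 1, fb=1
28: 0001000111 → 0, fb=1
29: 0010001111 → 0, fb=1
30: 0100011111 → 0, fb=1
31: 1000111111 → 1, fb=0
32: 0001111110 → 0, fb=1
33: 0011111101 → 0, fb=1
34: 0111111011 → 0, fb=0
35: 1111110110 → 1, fb=0
36: 1111101100 → 1, fb=0
37: 1111011000 → 1, fb=1
38: 1110110001 → 1, fb=1
39: 1101100011 → 1, fb=1
40: 1011000111 → 1, fb=0
41: 0110001110 → 0, fb=1
42: 1100011101 → 1, fb=0
43: 1000111010 → 1, fb=1
44: 0001110101 → 0, fb=1
45: 0011101011 → 0, fb=0
46: 0111010110 → 0, fb=1
47: 1110101101 → 1, fb=0
48: 1101011010 → 1, fb=1
49: 1010110101 → 1, fb=0
50: 0101101010 → 0, fb=0
51: 1011010100 → 1, fb=0
52: 0110101000 → 0, fb=0
53: 1101010000 → 1, fb=1
54: 1010100001 → 1, fb=1
55: 0101000011 → 0, fb=0
56: 1010000110 → 1, fb=0
57: 0100001100 → 0, fb=1
58: 1000011001 → 1, fb=1
59: 0000110011 → 0, fb=0
60: 0001100110 → 0, fb=1
61: 0011001101 → 0, fb=1
62: 0110011011 → 0, fb=0
63: 1100110110 → 1, fb=0
64: 1001101100 → 1, fb=0
65: 0011011000 → 0, fb=0
66: 0110110000 → 0, fb=0
67: 1101100000 → 1, fb=1
68: 1011000001 → 1, fb=1
69: 0110000011 → 0, fb=0
70: 1100000110 → 1, fb=0
71: 1000001100 → 1, fb=0
72: 0000011000 → 0, fb=0
73: 0000110000 → 0, fb=0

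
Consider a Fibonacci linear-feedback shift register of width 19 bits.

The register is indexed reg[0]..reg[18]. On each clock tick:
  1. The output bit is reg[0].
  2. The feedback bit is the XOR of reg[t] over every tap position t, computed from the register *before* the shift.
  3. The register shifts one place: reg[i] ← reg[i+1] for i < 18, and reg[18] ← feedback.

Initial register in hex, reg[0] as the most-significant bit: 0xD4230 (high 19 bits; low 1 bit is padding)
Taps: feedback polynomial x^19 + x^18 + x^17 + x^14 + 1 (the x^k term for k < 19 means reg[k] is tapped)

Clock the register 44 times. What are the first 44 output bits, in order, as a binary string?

11010100001000110000001110100001111001000111

k : reg_k → out_k, fb_k
0: 1101010000100011000 → 1, fb=0
1: 1010100001000110000 → 1, fb=0
2: 0101000010001100000 → 0, fb=0
3: 1010000100011000000 → 1, fb=1
4: 0100001000110000001 → 0, fb=1
5: 1000010001100000011 → 1, fb=1
6: 0000100011000000111 → 0, fb=0
7: 0001000110000001110 → 0, fb=1
8: 0010001100000011101 → 0, fb=0
9: 0100011000000111010 → 0, fb=0
10: 1000110000001110100 → 1, fb=0
11: 0001100000011101000 → 0, fb=0
12: 0011000000111010000 → 0, fb=1
13: 0110000001110100001 → 0, fb=1
14: 1100000011101000011 → 1, fb=1
15: 1000000111010000111 → 1, fb=1
16: 0000001110100001111 → 0, fb=0
17: 0000011101000011110 → 0, fb=0
18: 0000111010000111100 → 0, fb=1
19: 0001110100001111001 → 0, fb=0
20: 0011101000011110010 → 0, fb=0
21: 0111010000111100100 → 0, fb=0
22: 1110100001111001000 → 1, fb=1
23: 1101000011110010001 → 1, fb=1
24: 1010000111100100011 → 1, fb=1
25: 0100001111001000111 → 0, fb=0
26: 1000011110010001110 → 1, fb=0
27: 0000111100100011100 → 0, fb=1
28: 0001111001000111001 → 0, fb=0
29: 0011110010001110010 → 0, fb=0
30: 0111100100011100100 → 0, fb=0
31: 1111001000111001000 → 1, fb=1
32: 1110010001110010001 → 1, fb=1
33: 1100100011100100011 → 1, fb=1
34: 1001000111001000111 → 1, fb=1
35: 0010001110010001111 → 0, fb=0
36: 0100011100100011110 → 0, fb=0
37: 1000111001000111100 → 1, fb=0
38: 0001110010001111000 → 0, fb=1
39: 0011100100011110001 → 0, fb=0
40: 0111001000111100010 → 0, fb=1
41: 1110010001111000101 → 1, fb=0
42: 1100100011110001010 → 1, fb=0
43: 1001000111100010100 → 1, fb=0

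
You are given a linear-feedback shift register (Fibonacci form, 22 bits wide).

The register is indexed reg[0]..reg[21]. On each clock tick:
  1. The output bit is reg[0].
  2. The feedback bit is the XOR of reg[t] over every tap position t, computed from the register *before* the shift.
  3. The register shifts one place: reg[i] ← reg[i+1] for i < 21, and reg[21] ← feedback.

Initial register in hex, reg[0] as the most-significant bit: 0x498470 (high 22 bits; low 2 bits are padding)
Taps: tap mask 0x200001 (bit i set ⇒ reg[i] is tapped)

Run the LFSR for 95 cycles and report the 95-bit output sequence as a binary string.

01001001100001000111000111000100000111101000010111100000010100111110010100000001100010101110011

step | reg (before) | out | fb
   0 | 0100100110000100011100 | 0 | 0
   1 | 1001001100001000111000 | 1 | 1
   2 | 0010011000010001110001 | 0 | 1
   3 | 0100110000100011100011 | 0 | 1
   4 | 1001100001000111000111 | 1 | 0
   5 | 0011000010001110001110 | 0 | 0
   6 | 0110000100011100011100 | 0 | 0
   7 | 1100001000111000111000 | 1 | 1
   8 | 1000010001110001110001 | 1 | 0
   9 | 0000100011100011100010 | 0 | 0
  10 | 0001000111000111000100 | 0 | 0
  11 | 0010001110001110001000 | 0 | 0
  12 | 0100011100011100010000 | 0 | 0
  13 | 1000111000111000100000 | 1 | 1
  14 | 0001110001110001000001 | 0 | 1
  15 | 0011100011100010000011 | 0 | 1
  16 | 0111000111000100000111 | 0 | 1
  17 | 1110001110001000001111 | 1 | 0
  18 | 1100011100010000011110 | 1 | 1
  19 | 1000111000100000111101 | 1 | 0
  20 | 0001110001000001111010 | 0 | 0
  21 | 0011100010000011110100 | 0 | 0
  22 | 0111000100000111101000 | 0 | 0
  23 | 1110001000001111010000 | 1 | 1
  24 | 1100010000011110100001 | 1 | 0
  25 | 1000100000111101000010 | 1 | 1
  26 | 0001000001111010000101 | 0 | 1
  27 | 0010000011110100001011 | 0 | 1
  28 | 0100000111101000010111 | 0 | 1
  29 | 1000001111010000101111 | 1 | 0
  30 | 0000011110100001011110 | 0 | 0
  31 | 0000111101000010111100 | 0 | 0
  32 | 0001111010000101111000 | 0 | 0
  33 | 0011110100001011110000 | 0 | 0
  34 | 0111101000010111100000 | 0 | 0
  35 | 1111010000101111000000 | 1 | 1
  36 | 1110100001011110000001 | 1 | 0
  37 | 1101000010111100000010 | 1 | 1
  38 | 1010000101111000000101 | 1 | 0
  39 | 0100001011110000001010 | 0 | 0
  40 | 1000010111100000010100 | 1 | 1
  41 | 0000101111000000101001 | 0 | 1
  42 | 0001011110000001010011 | 0 | 1
  43 | 0010111100000010100111 | 0 | 1
  44 | 0101111000000101001111 | 0 | 1
  45 | 1011110000001010011111 | 1 | 0
  46 | 0111100000010100111110 | 0 | 0
  47 | 1111000000101001111100 | 1 | 1
  48 | 1110000001010011111001 | 1 | 0
  49 | 1100000010100111110010 | 1 | 1
  50 | 1000000101001111100101 | 1 | 0
  51 | 0000001010011111001010 | 0 | 0
  52 | 0000010100111110010100 | 0 | 0
  53 | 0000101001111100101000 | 0 | 0
  54 | 0001010011111001010000 | 0 | 0
  55 | 0010100111110010100000 | 0 | 0
  56 | 0101001111100101000000 | 0 | 0
  57 | 1010011111001010000000 | 1 | 1
  58 | 0100111110010100000001 | 0 | 1
  59 | 1001111100101000000011 | 1 | 0
  60 | 0011111001010000000110 | 0 | 0
  61 | 0111110010100000001100 | 0 | 0
  62 | 1111100101000000011000 | 1 | 1
  63 | 1111001010000000110001 | 1 | 0
  64 | 1110010100000001100010 | 1 | 1
  65 | 1100101000000011000101 | 1 | 0
  66 | 1001010000000110001010 | 1 | 1
  67 | 0010100000001100010101 | 0 | 1
  68 | 0101000000011000101011 | 0 | 1
  69 | 1010000000110001010111 | 1 | 0
  70 | 0100000001100010101110 | 0 | 0
  71 | 1000000011000101011100 | 1 | 1
  72 | 0000000110001010111001 | 0 | 1
  73 | 0000001100010101110011 | 0 | 1
  74 | 0000011000101011100111 | 0 | 1
  75 | 0000110001010111001111 | 0 | 1
  76 | 0001100010101110011111 | 0 | 1
  77 | 0011000101011100111111 | 0 | 1
  78 | 0110001010111001111111 | 0 | 1
  79 | 1100010101110011111111 | 1 | 0
  80 | 1000101011100111111110 | 1 | 1
  81 | 0001010111001111111101 | 0 | 1
  82 | 0010101110011111111011 | 0 | 1
  83 | 0101011100111111110111 | 0 | 1
  84 | 1010111001111111101111 | 1 | 0
  85 | 0101110011111111011110 | 0 | 0
  86 | 1011100111111110111100 | 1 | 1
  87 | 0111001111111101111001 | 0 | 1
  88 | 1110011111111011110011 | 1 | 0
  89 | 1100111111110111100110 | 1 | 1
  90 | 1001111111101111001101 | 1 | 0
  91 | 0011111111011110011010 | 0 | 0
  92 | 0111111110111100110100 | 0 | 0
  93 | 1111111101111001101000 | 1 | 1
  94 | 1111111011110011010001 | 1 | 0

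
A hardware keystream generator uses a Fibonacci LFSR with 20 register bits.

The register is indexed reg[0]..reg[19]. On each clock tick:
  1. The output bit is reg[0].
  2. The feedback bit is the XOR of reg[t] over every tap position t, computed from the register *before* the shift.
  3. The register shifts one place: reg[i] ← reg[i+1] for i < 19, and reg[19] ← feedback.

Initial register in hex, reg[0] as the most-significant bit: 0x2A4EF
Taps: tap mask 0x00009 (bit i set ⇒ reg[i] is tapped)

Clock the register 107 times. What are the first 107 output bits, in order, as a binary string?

00101010010011101111011110000011100101001011100111110011000101110110011010111010110001010011011011001110110

step | reg (before) | out | fb
   0 | 00101010010011101111 | 0 | 0
   1 | 01010100100111011110 | 0 | 1
   2 | 10101001001110111101 | 1 | 1
   3 | 01010010011101111011 | 0 | 1
   4 | 10100100111011110111 | 1 | 1
   5 | 01001001110111101111 | 0 | 0
   6 | 10010011101111011110 | 1 | 0
   7 | 00100111011110111100 | 0 | 0
   8 | 01001110111101111000 | 0 | 0
   9 | 10011101111011110000 | 1 | 0
  10 | 00111011110111100000 | 0 | 1
  11 | 01110111101111000001 | 0 | 1
  12 | 11101111011110000011 | 1 | 1
  13 | 11011110111100000111 | 1 | 0
  14 | 10111101111000001110 | 1 | 0
  15 | 01111011110000011100 | 0 | 1
  16 | 11110111100000111001 | 1 | 0
  17 | 11101111000001110010 | 1 | 1
  18 | 11011110000011100101 | 1 | 0
  19 | 10111100000111001010 | 1 | 0
  20 | 01111000001110010100 | 0 | 1
  21 | 11110000011100101001 | 1 | 0
  22 | 11100000111001010010 | 1 | 1
  23 | 11000001110010100101 | 1 | 1
  24 | 10000011100101001011 | 1 | 1
  25 | 00000111001010010111 | 0 | 0
  26 | 00001110010100101110 | 0 | 0
  27 | 00011100101001011100 | 0 | 1
  28 | 00111001010010111001 | 0 | 1
  29 | 01110010100101110011 | 0 | 1
  30 | 11100101001011100111 | 1 | 1
  31 | 11001010010111001111 | 1 | 1
  32 | 10010100101110011111 | 1 | 0
  33 | 00101001011100111110 | 0 | 0
  34 | 01010010111001111100 | 0 | 1
  35 | 10100101110011111001 | 1 | 1
  36 | 01001011100111110011 | 0 | 0
  37 | 10010111001111100110 | 1 | 0
  38 | 00101110011111001100 | 0 | 0
  39 | 01011100111110011000 | 0 | 1
  40 | 10111001111100110001 | 1 | 0
  41 | 01110011111001100010 | 0 | 1
  42 | 11100111110011000101 | 1 | 1
  43 | 11001111100110001011 | 1 | 1
  44 | 10011111001100010111 | 1 | 0
  45 | 00111110011000101110 | 0 | 1
  46 | 01111100110001011101 | 0 | 1
  47 | 11111001100010111011 | 1 | 0
  48 | 11110011000101110110 | 1 | 0
  49 | 11100110001011101100 | 1 | 1
  50 | 11001100010111011001 | 1 | 1
  51 | 10011000101110110011 | 1 | 0
  52 | 00110001011101100110 | 0 | 1
  53 | 01100010111011001101 | 0 | 0
  54 | 11000101110110011010 | 1 | 1
  55 | 10001011101100110101 | 1 | 1
  56 | 00010111011001101011 | 0 | 1
  57 | 00101110110011010111 | 0 | 0
  58 | 01011101100110101110 | 0 | 1
  59 | 10111011001101011101 | 1 | 0
  60 | 01110110011010111010 | 0 | 1
  61 | 11101100110101110101 | 1 | 1
  62 | 11011001101011101011 | 1 | 0
  63 | 10110011010111010110 | 1 | 0
  64 | 01100110101110101100 | 0 | 0
  65 | 11001101011101011000 | 1 | 1
  66 | 10011010111010110001 | 1 | 0
  67 | 00110101110101100010 | 0 | 1
  68 | 01101011101011000101 | 0 | 0
  69 | 11010111010110001010 | 1 | 0
  70 | 10101110101100010100 | 1 | 1
  71 | 01011101011000101001 | 0 | 1
  72 | 10111010110001010011 | 1 | 0
  73 | 01110101100010100110 | 0 | 1
  74 | 11101011000101001101 | 1 | 1
  75 | 11010110001010011011 | 1 | 0
  76 | 10101100010100110110 | 1 | 1
  77 | 01011000101001101101 | 0 | 1
  78 | 10110001010011011011 | 1 | 0
  79 | 01100010100110110110 | 0 | 0
  80 | 11000101001101101100 | 1 | 1
  81 | 10001010011011011001 | 1 | 1
  82 | 00010100110110110011 | 0 | 1
  83 | 00101001101101100111 | 0 | 0
  84 | 01010011011011001110 | 0 | 1
  85 | 10100110110110011101 | 1 | 1
  86 | 01001101101100111011 | 0 | 0
  87 | 10011011011001110110 | 1 | 0
  88 | 00110110110011101100 | 0 | 1
  89 | 01101101100111011001 | 0 | 0
  90 | 11011011001110110010 | 1 | 0
  91 | 10110110011101100100 | 1 | 0
  92 | 01101100111011001000 | 0 | 0
  93 | 11011001110110010000 | 1 | 0
  94 | 10110011101100100000 | 1 | 0
  95 | 01100111011001000000 | 0 | 0
  96 | 11001110110010000000 | 1 | 1
  97 | 10011101100100000001 | 1 | 0
  98 | 00111011001000000010 | 0 | 1
  99 | 01110110010000000101 | 0 | 1
 100 | 11101100100000001011 | 1 | 1
 101 | 11011001000000010111 | 1 | 0
 102 | 10110010000000101110 | 1 | 0
 103 | 01100100000001011100 | 0 | 0
 104 | 11001000000010111000 | 1 | 1
 105 | 10010000000101110001 | 1 | 0
 106 | 00100000001011100010 | 0 | 0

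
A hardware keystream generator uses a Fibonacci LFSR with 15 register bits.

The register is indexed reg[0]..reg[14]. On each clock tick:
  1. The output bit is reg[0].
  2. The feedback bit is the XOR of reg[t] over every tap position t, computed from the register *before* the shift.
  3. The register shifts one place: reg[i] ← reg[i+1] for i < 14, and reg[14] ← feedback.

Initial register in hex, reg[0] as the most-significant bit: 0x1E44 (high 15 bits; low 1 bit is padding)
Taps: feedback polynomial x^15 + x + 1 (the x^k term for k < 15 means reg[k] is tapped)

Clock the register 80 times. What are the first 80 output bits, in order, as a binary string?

00011110010001000100010110011001100111010101010101001111111111111010000000000001

k : reg_k → out_k, fb_k
0: 000111100100010 → 0, fb=0
1: 001111001000100 → 0, fb=0
2: 011110010001000 → 0, fb=1
3: 111100100010001 → 1, fb=0
4: 111001000100010 → 1, fb=0
5: 110010001000100 → 1, fb=0
6: 100100010001000 → 1, fb=1
7: 001000100010001 → 0, fb=0
8: 010001000100010 → 0, fb=1
9: 100010001000101 → 1, fb=1
10: 000100010001011 → 0, fb=0
11: 001000100010110 → 0, fb=0
12: 010001000101100 → 0, fb=1
13: 100010001011001 → 1, fb=1
14: 000100010110011 → 0, fb=0
15: 001000101100110 → 0, fb=0
16: 010001011001100 → 0, fb=1
17: 100010110011001 → 1, fb=1
18: 000101100110011 → 0, fb=0
19: 001011001100110 → 0, fb=0
20: 010110011001100 → 0, fb=1
21: 101100110011001 → 1, fb=1
22: 011001100110011 → 0, fb=1
23: 110011001100111 → 1, fb=0
24: 100110011001110 → 1, fb=1
25: 001100110011101 → 0, fb=0
26: 011001100111010 → 0, fb=1
27: 110011001110101 → 1, fb=0
28: 100110011101010 → 1, fb=1
29: 001100111010101 → 0, fb=0
30: 011001110101010 → 0, fb=1
31: 110011101010101 → 1, fb=0
32: 100111010101010 → 1, fb=1
33: 001110101010101 → 0, fb=0
34: 011101010101010 → 0, fb=1
35: 111010101010101 → 1, fb=0
36: 110101010101010 → 1, fb=0
37: 101010101010100 → 1, fb=1
38: 010101010101001 → 0, fb=1
39: 101010101010011 → 1, fb=1
40: 010101010100111 → 0, fb=1
41: 101010101001111 → 1, fb=1
42: 010101010011111 → 0, fb=1
43: 101010100111111 → 1, fb=1
44: 010101001111111 → 0, fb=1
45: 101010011111111 → 1, fb=1
46: 010100111111111 → 0, fb=1
47: 101001111111111 → 1, fb=1
48: 010011111111111 → 0, fb=1
49: 100111111111111 → 1, fb=1
50: 001111111111111 → 0, fb=0
51: 011111111111110 → 0, fb=1
52: 111111111111101 → 1, fb=0
53: 111111111111010 → 1, fb=0
54: 111111111110100 → 1, fb=0
55: 111111111101000 → 1, fb=0
56: 111111111010000 → 1, fb=0
57: 111111110100000 → 1, fb=0
58: 111111101000000 → 1, fb=0
59: 111111010000000 → 1, fb=0
60: 111110100000000 → 1, fb=0
61: 111101000000000 → 1, fb=0
62: 111010000000000 → 1, fb=0
63: 110100000000000 → 1, fb=0
64: 101000000000000 → 1, fb=1
65: 010000000000001 → 0, fb=1
66: 100000000000011 → 1, fb=1
67: 000000000000111 → 0, fb=0
68: 000000000001110 → 0, fb=0
69: 000000000011100 → 0, fb=0
70: 000000000111000 → 0, fb=0
71: 000000001110000 → 0, fb=0
72: 000000011100000 → 0, fb=0
73: 000000111000000 → 0, fb=0
74: 000001110000000 → 0, fb=0
75: 000011100000000 → 0, fb=0
76: 000111000000000 → 0, fb=0
77: 001110000000000 → 0, fb=0
78: 011100000000000 → 0, fb=1
79: 111000000000001 → 1, fb=0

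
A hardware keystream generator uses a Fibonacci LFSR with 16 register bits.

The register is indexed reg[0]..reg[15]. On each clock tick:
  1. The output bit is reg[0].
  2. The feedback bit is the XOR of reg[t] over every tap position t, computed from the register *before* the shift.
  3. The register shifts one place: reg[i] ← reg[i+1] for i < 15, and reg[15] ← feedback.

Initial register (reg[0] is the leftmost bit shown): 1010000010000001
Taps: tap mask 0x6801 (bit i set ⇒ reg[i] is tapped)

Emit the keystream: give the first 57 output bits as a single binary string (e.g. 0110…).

101000001000000111101000111000100011001111111101001100000

tick  register→output (feedback)
  0  1010000010000001→1 (1)
  1  0100000100000011→0 (1)
  2  1000001000000111→1 (1)
  3  0000010000001111→0 (0)
  4  0000100000011110→0 (1)
  5  0001000000111101→0 (0)
  6  0010000001111010→0 (0)
  7  0100000011110100→0 (0)
  8  1000000111101000→1 (1)
  9  0000001111010001→0 (1)
 10  0000011110100011→0 (1)
 11  0000111101000111→0 (0)
 12  0001111010001110→0 (0)
 13  0011110100011100→0 (0)
 14  0111101000111000→0 (1)
 15  1111010001110001→1 (0)
 16  1110100011100010→1 (0)
 17  1101000111000100→1 (0)
 18  1010001110001000→1 (1)
 19  0100011100010001→0 (1)
 20  1000111000100011→1 (0)
 21  0001110001000110→0 (0)
 22  0011100010001100→0 (1)
 23  0111000100011001→0 (1)
 24  1110001000110011→1 (1)
 25  1100010001100111→1 (1)
 26  1000100011001111→1 (1)
 27  0001000110011111→0 (1)
 28  0010001100111111→0 (1)
 29  0100011001111111→0 (1)
 30  1000110011111111→1 (0)
 31  0001100111111110→0 (1)
 32  0011001111111101→0 (0)
 33  0110011111111010→0 (0)
 34  1100111111110100→1 (1)
 35  1001111111101001→1 (1)
 36  0011111111010011→0 (0)
 37  0111111110100110→0 (0)
 38  1111111101001100→1 (0)
 39  1111111010011000→1 (0)
 40  1111110100110000→1 (0)
 41  1111101001100000→1 (1)
 42  1111010011000001→1 (1)
 43  1110100110000011→1 (0)
 44  1101001100000110→1 (1)
 45  1010011000001101→1 (0)
 46  0100110000011010→0 (0)
 47  1001100000110100→1 (1)
 48  0011000001101001→0 (0)
 49  0110000011010010→0 (0)
 50  1100000110100100→1 (0)
 51  1000001101001000→1 (1)
 52  0000011010010001→0 (1)
 53  0000110100100011→0 (1)
 54  0001101001000111→0 (0)
 55  0011010010001110→0 (0)
 56  0110100100011100→0 (0)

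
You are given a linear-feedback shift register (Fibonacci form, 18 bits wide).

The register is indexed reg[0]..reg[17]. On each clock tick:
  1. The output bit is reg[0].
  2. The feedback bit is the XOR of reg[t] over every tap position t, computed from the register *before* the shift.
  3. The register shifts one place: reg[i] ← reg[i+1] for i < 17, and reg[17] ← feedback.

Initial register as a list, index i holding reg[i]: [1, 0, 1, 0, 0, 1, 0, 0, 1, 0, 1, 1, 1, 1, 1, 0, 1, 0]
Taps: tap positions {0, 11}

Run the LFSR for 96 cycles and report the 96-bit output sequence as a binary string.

101001001011111010010100000001111010101001010101010000000001010101111010111100001011111111000011

step | reg (before) | out | fb
   0 | 101001001011111010 | 1 | 0
   1 | 010010010111110100 | 0 | 1
   2 | 100100101111101001 | 1 | 0
   3 | 001001011111010010 | 0 | 1
   4 | 010010111110100101 | 0 | 0
   5 | 100101111101001010 | 1 | 0
   6 | 001011111010010100 | 0 | 0
   7 | 010111110100101000 | 0 | 0
   8 | 101111101001010000 | 1 | 0
   9 | 011111010010100000 | 0 | 0
  10 | 111110100101000000 | 1 | 0
  11 | 111101001010000000 | 1 | 1
  12 | 111010010100000001 | 1 | 1
  13 | 110100101000000011 | 1 | 1
  14 | 101001010000000111 | 1 | 1
  15 | 010010100000001111 | 0 | 0
  16 | 100101000000011110 | 1 | 1
  17 | 001010000000111101 | 0 | 0
  18 | 010100000001111010 | 0 | 1
  19 | 101000000011110101 | 1 | 0
  20 | 010000000111101010 | 0 | 1
  21 | 100000001111010101 | 1 | 0
  22 | 000000011110101010 | 0 | 0
  23 | 000000111101010100 | 0 | 1
  24 | 000001111010101001 | 0 | 0
  25 | 000011110101010010 | 0 | 1
  26 | 000111101010100101 | 0 | 0
  27 | 001111010101001010 | 0 | 1
  28 | 011110101010010101 | 0 | 0
  29 | 111101010100101010 | 1 | 1
  30 | 111010101001010101 | 1 | 0
  31 | 110101010010101010 | 1 | 1
  32 | 101010100101010101 | 1 | 0
  33 | 010101001010101010 | 0 | 0
  34 | 101010010101010100 | 1 | 0
  35 | 010100101010101000 | 0 | 0
  36 | 101001010101010000 | 1 | 0
  37 | 010010101010100000 | 0 | 0
  38 | 100101010101000000 | 1 | 0
  39 | 001010101010000000 | 0 | 0
  40 | 010101010100000000 | 0 | 0
  41 | 101010101000000000 | 1 | 1
  42 | 010101010000000001 | 0 | 0
  43 | 101010100000000010 | 1 | 1
  44 | 010101000000000101 | 0 | 0
  45 | 101010000000001010 | 1 | 1
  46 | 010100000000010101 | 0 | 0
  47 | 101000000000101010 | 1 | 1
  48 | 010000000001010101 | 0 | 1
  49 | 100000000010101011 | 1 | 1
  50 | 000000000101010111 | 0 | 1
  51 | 000000001010101111 | 0 | 0
  52 | 000000010101011110 | 0 | 1
  53 | 000000101010111101 | 0 | 0
  54 | 000001010101111010 | 0 | 1
  55 | 000010101011110101 | 0 | 1
  56 | 000101010111101011 | 0 | 1
  57 | 001010101111010111 | 0 | 1
  58 | 010101011110101111 | 0 | 0
  59 | 101010111101011110 | 1 | 0
  60 | 010101111010111100 | 0 | 0
  61 | 101011110101111000 | 1 | 0
  62 | 010111101011110000 | 0 | 1
  63 | 101111010111100001 | 1 | 0
  64 | 011110101111000010 | 0 | 1
  65 | 111101011110000101 | 1 | 1
  66 | 111010111100001011 | 1 | 1
  67 | 110101111000010111 | 1 | 1
  68 | 101011110000101111 | 1 | 1
  69 | 010111100001011111 | 0 | 1
  70 | 101111000010111111 | 1 | 1
  71 | 011110000101111111 | 0 | 1
  72 | 111100001011111111 | 1 | 0
  73 | 111000010111111110 | 1 | 0
  74 | 110000101111111100 | 1 | 0
  75 | 100001011111111000 | 1 | 0
  76 | 000010111111110000 | 0 | 1
  77 | 000101111111100001 | 0 | 1
  78 | 001011111111000011 | 0 | 1
  79 | 010111111110000111 | 0 | 0
  80 | 101111111100001110 | 1 | 1
  81 | 011111111000011101 | 0 | 0
  82 | 111111110000111010 | 1 | 1
  83 | 111111100001110101 | 1 | 0
  84 | 111111000011101010 | 1 | 0
  85 | 111110000111010100 | 1 | 0
  86 | 111100001110101000 | 1 | 1
  87 | 111000011101010001 | 1 | 0
  88 | 110000111010100010 | 1 | 1
  89 | 100001110101000101 | 1 | 0
  90 | 000011101010001010 | 0 | 0
  91 | 000111010100010100 | 0 | 0
  92 | 001110101000101000 | 0 | 0
  93 | 011101010001010000 | 0 | 1
  94 | 111010100010100001 | 1 | 1
  95 | 110101000101000011 | 1 | 0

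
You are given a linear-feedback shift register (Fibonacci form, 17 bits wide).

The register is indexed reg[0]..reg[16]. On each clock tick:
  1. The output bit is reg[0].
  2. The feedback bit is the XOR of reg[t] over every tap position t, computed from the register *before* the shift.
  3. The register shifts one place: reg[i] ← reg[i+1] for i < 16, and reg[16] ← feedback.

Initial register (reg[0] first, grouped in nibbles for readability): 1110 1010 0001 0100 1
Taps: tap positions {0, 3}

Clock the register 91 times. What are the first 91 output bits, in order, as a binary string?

k : reg_k → out_k, fb_k
0: 11101010000101001 → 1, fb=1
1: 11010100001010011 → 1, fb=0
2: 10101000010100110 → 1, fb=1
3: 01010000101001101 → 0, fb=1
4: 10100001010011011 → 1, fb=1
5: 01000010100110111 → 0, fb=0
6: 10000101001101110 → 1, fb=1
7: 00001010011011101 → 0, fb=0
8: 00010100110111010 → 0, fb=1
9: 00101001101110101 → 0, fb=0
10: 01010011011101010 → 0, fb=1
11: 10100110111010101 → 1, fb=1
12: 01001101110101011 → 0, fb=0
13: 10011011101010110 → 1, fb=0
14: 00110111010101100 → 0, fb=1
15: 01101110101011001 → 0, fb=0
16: 11011101010110010 → 1, fb=0
17: 10111010101100100 → 1, fb=0
18: 01110101011001000 → 0, fb=1
19: 11101010110010001 → 1, fb=1
20: 11010101100100011 → 1, fb=0
21: 10101011001000110 → 1, fb=1
22: 01010110010001101 → 0, fb=1
23: 10101100100011011 → 1, fb=1
24: 01011001000110111 → 0, fb=1
25: 10110010001101111 → 1, fb=0
26: 01100100011011110 → 0, fb=0
27: 11001000110111100 → 1, fb=1
28: 10010001101111001 → 1, fb=0
29: 00100011011110010 → 0, fb=0
30: 01000110111100100 → 0, fb=0
31: 10001101111001000 → 1, fb=1
32: 00011011110010001 → 0, fb=1
33: 00110111100100011 → 0, fb=1
34: 01101111001000111 → 0, fb=0
35: 11011110010001110 → 1, fb=0
36: 10111100100011100 → 1, fb=0
37: 01111001000111000 → 0, fb=1
38: 11110010001110001 → 1, fb=0
39: 11100100011100010 → 1, fb=1
40: 11001000111000101 → 1, fb=1
41: 10010001110001011 → 1, fb=0
42: 00100011100010110 → 0, fb=0
43: 01000111000101100 → 0, fb=0
44: 10001110001011000 → 1, fb=1
45: 00011100010110001 → 0, fb=1
46: 00111000101100011 → 0, fb=1
47: 01110001011000111 → 0, fb=1
48: 11100010110001111 → 1, fb=1
49: 11000101100011111 → 1, fb=1
50: 10001011000111111 → 1, fb=1
51: 00010110001111111 → 0, fb=1
52: 00101100011111111 → 0, fb=0
53: 01011000111111110 → 0, fb=1
54: 10110001111111101 → 1, fb=0
55: 01100011111111010 → 0, fb=0
56: 11000111111110100 → 1, fb=1
57: 10001111111101001 → 1, fb=1
58: 00011111111010011 → 0, fb=1
59: 00111111110100111 → 0, fb=1
60: 01111111101001111 → 0, fb=1
61: 11111111010011111 → 1, fb=0
62: 11111110100111110 → 1, fb=0
63: 11111101001111100 → 1, fb=0
64: 11111010011111000 → 1, fb=0
65: 11110100111110000 → 1, fb=0
66: 11101001111100000 → 1, fb=1
67: 11010011111000001 → 1, fb=0
68: 10100111110000010 → 1, fb=1
69: 01001111100000101 → 0, fb=0
70: 10011111000001010 → 1, fb=0
71: 00111110000010100 → 0, fb=1
72: 01111100000101001 → 0, fb=1
73: 11111000001010011 → 1, fb=0
74: 11110000010100110 → 1, fb=0
75: 11100000101001100 → 1, fb=1
76: 11000001010011001 → 1, fb=1
77: 10000010100110011 → 1, fb=1
78: 00000101001100111 → 0, fb=0
79: 00001010011001110 → 0, fb=0
80: 00010100110011100 → 0, fb=1
81: 00101001100111001 → 0, fb=0
82: 01010011001110010 → 0, fb=1
83: 10100110011100101 → 1, fb=1
84: 01001100111001011 → 0, fb=0
85: 10011001110010110 → 1, fb=0
86: 00110011100101100 → 0, fb=1
87: 01100111001011001 → 0, fb=0
88: 11001110010110010 → 1, fb=1
89: 10011100101100101 → 1, fb=0
90: 00111001011001010 → 0, fb=1

1110101000010100110111010101100100011011110010001110001011000111111110100111110000010100110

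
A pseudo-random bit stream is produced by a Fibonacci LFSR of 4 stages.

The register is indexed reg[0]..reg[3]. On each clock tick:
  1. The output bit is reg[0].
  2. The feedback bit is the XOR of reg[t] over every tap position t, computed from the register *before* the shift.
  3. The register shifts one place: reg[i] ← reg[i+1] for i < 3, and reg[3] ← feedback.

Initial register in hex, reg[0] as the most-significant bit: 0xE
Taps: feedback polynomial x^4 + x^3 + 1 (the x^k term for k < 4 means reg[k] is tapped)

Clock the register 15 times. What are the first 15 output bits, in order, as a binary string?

111010110010001

tick  register→output (feedback)
  0  1110→1 (1)
  1  1101→1 (0)
  2  1010→1 (1)
  3  0101→0 (1)
  4  1011→1 (0)
  5  0110→0 (0)
  6  1100→1 (1)
  7  1001→1 (0)
  8  0010→0 (0)
  9  0100→0 (0)
 10  1000→1 (1)
 11  0001→0 (1)
 12  0011→0 (1)
 13  0111→0 (1)
 14  1111→1 (0)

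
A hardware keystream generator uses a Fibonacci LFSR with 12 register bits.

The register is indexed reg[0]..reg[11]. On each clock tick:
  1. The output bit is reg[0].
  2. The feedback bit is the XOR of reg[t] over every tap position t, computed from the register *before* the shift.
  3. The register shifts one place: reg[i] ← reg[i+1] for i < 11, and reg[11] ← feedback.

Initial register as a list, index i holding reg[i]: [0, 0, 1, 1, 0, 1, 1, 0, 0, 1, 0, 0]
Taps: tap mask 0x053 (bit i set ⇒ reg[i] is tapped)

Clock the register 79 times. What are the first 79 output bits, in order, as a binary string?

step | reg (before) | out | fb
   0 | 001101100100 | 0 | 1
   1 | 011011001001 | 0 | 0
   2 | 110110010010 | 1 | 1
   3 | 101100100101 | 1 | 0
   4 | 011001001010 | 0 | 1
   5 | 110010010101 | 1 | 1
   6 | 100100101011 | 1 | 0
   7 | 001001010110 | 0 | 0
   8 | 010010101100 | 0 | 1
   9 | 100101011001 | 1 | 1
  10 | 001010110011 | 0 | 0
  11 | 010101100110 | 0 | 0
  12 | 101011001100 | 1 | 0
  13 | 010110011000 | 0 | 0
  14 | 101100110000 | 1 | 0
  15 | 011001100000 | 0 | 0
  16 | 110011000000 | 1 | 1
  17 | 100110000001 | 1 | 0
  18 | 001100000010 | 0 | 0
  19 | 011000000100 | 0 | 1
  20 | 110000001001 | 1 | 0
  21 | 100000010010 | 1 | 1
  22 | 000000100101 | 0 | 1
  23 | 000001001011 | 0 | 0
  24 | 000010010110 | 0 | 1
  25 | 000100101101 | 0 | 1
  26 | 001001011011 | 0 | 0
  27 | 010010110110 | 0 | 1
  28 | 100101101101 | 1 | 0
  29 | 001011011010 | 0 | 1
  30 | 010110110101 | 0 | 1
  31 | 101101101011 | 1 | 0
  32 | 011011010110 | 0 | 0
  33 | 110110101100 | 1 | 0
  34 | 101101011000 | 1 | 1
  35 | 011010110001 | 0 | 1
  36 | 110101100011 | 1 | 1
  37 | 101011000111 | 1 | 0
  38 | 010110001110 | 0 | 0
  39 | 101100011100 | 1 | 1
  40 | 011000111001 | 0 | 0
  41 | 110001110010 | 1 | 1
  42 | 100011100101 | 1 | 1
  43 | 000111001011 | 0 | 1
  44 | 001110010111 | 0 | 1
  45 | 011100101111 | 0 | 0
  46 | 111001011110 | 1 | 0
  47 | 110010111100 | 1 | 0
  48 | 100101111000 | 1 | 0
  49 | 001011110000 | 0 | 0
  50 | 010111100000 | 0 | 1
  51 | 101111000001 | 1 | 0
  52 | 011110000010 | 0 | 0
  53 | 111100000100 | 1 | 0
  54 | 111000001000 | 1 | 0
  55 | 110000010000 | 1 | 0
  56 | 100000100000 | 1 | 0
  57 | 000001000000 | 0 | 0
  58 | 000010000000 | 0 | 1
  59 | 000100000001 | 0 | 0
  60 | 001000000010 | 0 | 0
  61 | 010000000100 | 0 | 1
  62 | 100000001001 | 1 | 1
  63 | 000000010011 | 0 | 0
  64 | 000000100110 | 0 | 1
  65 | 000001001101 | 0 | 0
  66 | 000010011010 | 0 | 1
  67 | 000100110101 | 0 | 1
  68 | 001001101011 | 0 | 1
  69 | 010011010111 | 0 | 0
  70 | 100110101110 | 1 | 1
  71 | 001101011101 | 0 | 0
  72 | 011010111010 | 0 | 1
  73 | 110101110101 | 1 | 1
  74 | 101011101011 | 1 | 1
  75 | 010111010111 | 0 | 0
  76 | 101110101110 | 1 | 1
  77 | 011101011101 | 0 | 1
  78 | 111010111011 | 1 | 0

0011011001001010110011000000100101101101011000111001011110000010000000100110101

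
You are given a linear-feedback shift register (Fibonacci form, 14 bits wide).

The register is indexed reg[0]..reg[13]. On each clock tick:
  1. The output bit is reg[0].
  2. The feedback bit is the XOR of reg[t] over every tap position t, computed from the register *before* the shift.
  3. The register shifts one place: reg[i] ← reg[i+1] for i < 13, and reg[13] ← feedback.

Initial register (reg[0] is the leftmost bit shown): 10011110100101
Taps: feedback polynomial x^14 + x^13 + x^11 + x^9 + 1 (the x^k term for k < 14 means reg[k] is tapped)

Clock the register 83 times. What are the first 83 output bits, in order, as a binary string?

tick  register→output (feedback)
  0  10011110100101→1 (1)
  1  00111101001011→0 (1)
  2  01111010010111→0 (1)
  3  11110100101111→1 (1)
  4  11101001011111→1 (0)
  5  11010010111110→1 (1)
  6  10100101111101→1 (0)
  7  01001011111010→0 (1)
  8  10010111110101→1 (0)
  9  00101111101010→0 (0)
 10  01011111010100→0 (0)
 11  10111110101000→1 (1)
 12  01111101010001→0 (0)
 13  11111010100010→1 (1)
 14  11110101000101→1 (1)
 15  11101010001011→1 (0)
 16  11010100010110→1 (1)
 17  10101000101101→1 (1)
 18  01010001011011→0 (0)
 19  10100010110110→1 (1)
 20  01000101101101→0 (0)
 21  10001011011010→1 (0)
 22  00010110110100→0 (0)
 23  00101101101000→0 (0)
 24  01011011010000→0 (1)
 25  10110110100001→1 (0)
 26  01101101000010→0 (0)
 27  11011010000100→1 (0)
 28  10110100001000→1 (1)
 29  01101000010001→0 (0)
 30  11010000100010→1 (1)
 31  10100001000101→1 (1)
 32  01000010001011→0 (1)
 33  10000100010111→1 (0)
 34  00001000101110→0 (1)
 35  00010001011101→0 (1)
 36  00100010111011→0 (0)
 37  01000101110110→0 (0)
 38  10001011101100→1 (0)
 39  00010111011000→0 (1)
 40  00101110110001→0 (0)
 41  01011101100010→0 (0)
 42  10111011000100→1 (0)
 43  01110110001000→0 (0)
 44  11101100010000→1 (0)
 45  11011000100000→1 (1)
 46  10110001000001→1 (0)
 47  01100010000010→0 (0)
 48  11000100000100→1 (0)
 49  10001000001000→1 (1)
 50  00010000010001→0 (0)
 51  00100000100010→0 (0)
 52  01000001000100→0 (1)
 53  10000010001001→1 (0)
 54  00000100010010→0 (1)
 55  00001000100101→0 (0)
 56  00010001001010→0 (0)
 57  00100010010100→0 (0)
 58  01000100101000→0 (0)
 59  10001001010000→1 (0)
 60  00010010100000→0 (0)
 61  00100101000000→0 (0)
 62  01001010000000→0 (0)
 63  10010100000000→1 (1)
 64  00101000000001→0 (1)
 65  01010000000011→0 (1)
 66  10100000000111→1 (1)
 67  01000000001111→0 (0)
 68  10000000011110→1 (1)
 69  00000000111101→0 (1)
 70  00000001111011→0 (0)
 71  00000011110110→0 (0)
 72  00000111101100→0 (1)
 73  00001111011001→0 (0)
 74  00011110110010→0 (1)
 75  00111101100101→0 (0)
 76  01111011001010→0 (0)
 77  11110110010100→1 (1)
 78  11101100101001→1 (0)
 79  11011001010010→1 (0)
 80  10110010100100→1 (0)
 81  01100101001000→0 (0)
 82  11001010010000→1 (0)

10011110100101111101010001011011010000100010111011000100000100010010100000000111101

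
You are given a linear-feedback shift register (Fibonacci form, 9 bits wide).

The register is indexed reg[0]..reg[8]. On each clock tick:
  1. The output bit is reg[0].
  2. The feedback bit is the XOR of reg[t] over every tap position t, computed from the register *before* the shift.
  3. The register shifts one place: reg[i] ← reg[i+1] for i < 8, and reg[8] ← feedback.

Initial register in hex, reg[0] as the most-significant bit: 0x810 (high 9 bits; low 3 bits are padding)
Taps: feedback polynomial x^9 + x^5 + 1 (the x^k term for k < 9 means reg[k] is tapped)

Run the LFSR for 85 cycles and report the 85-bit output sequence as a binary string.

step | reg (before) | out | fb
   0 | 100000010 | 1 | 1
   1 | 000000101 | 0 | 0
   2 | 000001010 | 0 | 1
   3 | 000010101 | 0 | 0
   4 | 000101010 | 0 | 1
   5 | 001010101 | 0 | 0
   6 | 010101010 | 0 | 1
   7 | 101010101 | 1 | 1
   8 | 010101011 | 0 | 1
   9 | 101010111 | 1 | 1
  10 | 010101111 | 0 | 1
  11 | 101011111 | 1 | 0
  12 | 010111110 | 0 | 1
  13 | 101111101 | 1 | 0
  14 | 011111010 | 0 | 1
  15 | 111110101 | 1 | 1
  16 | 111101011 | 1 | 0
  17 | 111010110 | 1 | 1
  18 | 110101101 | 1 | 0
  19 | 101011010 | 1 | 0
  20 | 010110100 | 0 | 0
  21 | 101101000 | 1 | 0
  22 | 011010000 | 0 | 0
  23 | 110100000 | 1 | 1
  24 | 101000001 | 1 | 1
  25 | 010000011 | 0 | 0
  26 | 100000110 | 1 | 1
  27 | 000001101 | 0 | 1
  28 | 000011011 | 0 | 1
  29 | 000110111 | 0 | 0
  30 | 001101110 | 0 | 1
  31 | 011011101 | 0 | 1
  32 | 110111011 | 1 | 0
  33 | 101110110 | 1 | 1
  34 | 011101101 | 0 | 1
  35 | 111011011 | 1 | 0
  36 | 110110110 | 1 | 1
  37 | 101101101 | 1 | 0
  38 | 011011010 | 0 | 1
  39 | 110110101 | 1 | 1
  40 | 101101011 | 1 | 0
  41 | 011010110 | 0 | 0
  42 | 110101100 | 1 | 0
  43 | 101011000 | 1 | 0
  44 | 010110000 | 0 | 0
  45 | 101100000 | 1 | 1
  46 | 011000001 | 0 | 0
  47 | 110000010 | 1 | 1
  48 | 100000101 | 1 | 1
  49 | 000001011 | 0 | 1
  50 | 000010111 | 0 | 0
  51 | 000101110 | 0 | 1
  52 | 001011101 | 0 | 1
  53 | 010111011 | 0 | 1
  54 | 101110111 | 1 | 1
  55 | 011101111 | 0 | 1
  56 | 111011111 | 1 | 0
  57 | 110111110 | 1 | 0
  58 | 101111100 | 1 | 0
  59 | 011111000 | 0 | 1
  60 | 111110001 | 1 | 1
  61 | 111100011 | 1 | 1
  62 | 111000111 | 1 | 1
  63 | 110001111 | 1 | 0
  64 | 100011110 | 1 | 0
  65 | 000111100 | 0 | 1
  66 | 001111001 | 0 | 1
  67 | 011110011 | 0 | 0
  68 | 111100110 | 1 | 1
  69 | 111001101 | 1 | 0
  70 | 110011010 | 1 | 0
  71 | 100110100 | 1 | 1
  72 | 001101001 | 0 | 1
  73 | 011010011 | 0 | 0
  74 | 110100110 | 1 | 1
  75 | 101001101 | 1 | 0
  76 | 010011010 | 0 | 1
  77 | 100110101 | 1 | 1
  78 | 001101011 | 0 | 1
  79 | 011010111 | 0 | 0
  80 | 110101110 | 1 | 0
  81 | 101011100 | 1 | 0
  82 | 010111000 | 0 | 1
  83 | 101110001 | 1 | 1
  84 | 011100011 | 0 | 0

1000000101010101111101011010000011011101101101011000001011101111100011110011010011010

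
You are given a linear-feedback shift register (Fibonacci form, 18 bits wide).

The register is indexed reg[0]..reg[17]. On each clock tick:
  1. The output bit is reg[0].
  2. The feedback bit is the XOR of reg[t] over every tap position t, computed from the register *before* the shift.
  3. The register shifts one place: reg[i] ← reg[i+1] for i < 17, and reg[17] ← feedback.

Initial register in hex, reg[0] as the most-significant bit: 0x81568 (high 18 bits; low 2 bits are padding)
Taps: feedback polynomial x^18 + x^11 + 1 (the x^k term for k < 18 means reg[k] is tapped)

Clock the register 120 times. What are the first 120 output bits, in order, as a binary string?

step | reg (before) | out | fb
   0 | 100000010101011010 | 1 | 0
   1 | 000000101010110100 | 0 | 0
   2 | 000001010101101000 | 0 | 1
   3 | 000010101011010001 | 0 | 1
   4 | 000101010110100011 | 0 | 0
   5 | 001010101101000110 | 0 | 1
   6 | 010101011010001101 | 0 | 0
   7 | 101010110100011010 | 1 | 1
   8 | 010101101000110101 | 0 | 0
   9 | 101011010001101010 | 1 | 0
  10 | 010110100011010100 | 0 | 1
  11 | 101101000110101001 | 1 | 1
  12 | 011010001101010011 | 0 | 1
  13 | 110100011010100111 | 1 | 1
  14 | 101000110101001111 | 1 | 0
  15 | 010001101010011110 | 0 | 0
  16 | 100011010100111100 | 1 | 1
  17 | 000110101001111001 | 0 | 1
  18 | 001101010011110011 | 0 | 1
  19 | 011010100111100111 | 0 | 1
  20 | 110101001111001111 | 1 | 0
  21 | 101010011110011110 | 1 | 1
  22 | 010100111100111101 | 0 | 0
  23 | 101001111001111010 | 1 | 0
  24 | 010011110011110100 | 0 | 1
  25 | 100111100111101001 | 1 | 0
  26 | 001111001111010010 | 0 | 1
  27 | 011110011110100101 | 0 | 0
  28 | 111100111101001010 | 1 | 0
  29 | 111001111010010100 | 1 | 1
  30 | 110011110100101001 | 1 | 1
  31 | 100111101001010011 | 1 | 0
  32 | 001111010010100110 | 0 | 0
  33 | 011110100101001100 | 0 | 1
  34 | 111101001010011001 | 1 | 1
  35 | 111010010100110011 | 1 | 1
  36 | 110100101001100111 | 1 | 0
  37 | 101001010011001110 | 1 | 0
  38 | 010010100110011100 | 0 | 0
  39 | 100101001100111000 | 1 | 1
  40 | 001010011001110001 | 0 | 1
  41 | 010100110011100011 | 0 | 1
  42 | 101001100111000111 | 1 | 0
  43 | 010011001110001110 | 0 | 0
  44 | 100110011100011100 | 1 | 1
  45 | 001100111000111001 | 0 | 0
  46 | 011001110001110010 | 0 | 1
  47 | 110011100011100101 | 1 | 0
  48 | 100111000111001010 | 1 | 0
  49 | 001110001110010100 | 0 | 0
  50 | 011100011100101000 | 0 | 0
  51 | 111000111001010000 | 1 | 0
  52 | 110001110010100000 | 1 | 1
  53 | 100011100101000001 | 1 | 0
  54 | 000111001010000010 | 0 | 0
  55 | 001110010100000100 | 0 | 0
  56 | 011100101000001000 | 0 | 0
  57 | 111001010000010000 | 1 | 1
  58 | 110010100000100001 | 1 | 1
  59 | 100101000001000011 | 1 | 0
  60 | 001010000010000110 | 0 | 0
  61 | 010100000100001100 | 0 | 0
  62 | 101000001000011000 | 1 | 1
  63 | 010000010000110001 | 0 | 0
  64 | 100000100001100010 | 1 | 0
  65 | 000001000011000100 | 0 | 1
  66 | 000010000110001001 | 0 | 0
  67 | 000100001100010010 | 0 | 0
  68 | 001000011000100100 | 0 | 0
  69 | 010000110001001000 | 0 | 1
  70 | 100001100010010001 | 1 | 1
  71 | 000011000100100011 | 0 | 0
  72 | 000110001001000110 | 0 | 1
  73 | 001100010010001101 | 0 | 0
  74 | 011000100100011010 | 0 | 0
  75 | 110001001000110100 | 1 | 1
  76 | 100010010001101001 | 1 | 0
  77 | 000100100011010010 | 0 | 1
  78 | 001001000110100101 | 0 | 0
  79 | 010010001101001010 | 0 | 1
  80 | 100100011010010101 | 1 | 1
  81 | 001000110100101011 | 0 | 0
  82 | 010001101001010110 | 0 | 1
  83 | 100011010010101101 | 1 | 1
  84 | 000110100101011011 | 0 | 1
  85 | 001101001010110111 | 0 | 0
  86 | 011010010101101110 | 0 | 1
  87 | 110100101011011101 | 1 | 0
  88 | 101001010110111010 | 1 | 1
  89 | 010010101101110101 | 0 | 1
  90 | 100101011011101011 | 1 | 0
  91 | 001010110111010110 | 0 | 1
  92 | 010101101110101101 | 0 | 0
  93 | 101011011101011010 | 1 | 0
  94 | 010110111010110100 | 0 | 0
  95 | 101101110101101000 | 1 | 0
  96 | 011011101011010000 | 0 | 1
  97 | 110111010110100001 | 1 | 1
  98 | 101110101101000011 | 1 | 0
  99 | 011101011010000110 | 0 | 0
 100 | 111010110100001100 | 1 | 1
 101 | 110101101000011001 | 1 | 1
 102 | 101011010000110011 | 1 | 1
 103 | 010110100001100111 | 0 | 1
 104 | 101101000011001111 | 1 | 0
 105 | 011010000110011110 | 0 | 0
 106 | 110100001100111100 | 1 | 1
 107 | 101000011001111001 | 1 | 0
 108 | 010000110011110010 | 0 | 1
 109 | 100001100111100101 | 1 | 0
 110 | 000011001111001010 | 0 | 1
 111 | 000110011110010101 | 0 | 0
 112 | 001100111100101010 | 0 | 0
 113 | 011001111001010100 | 0 | 1
 114 | 110011110010101001 | 1 | 1
 115 | 100111100101010011 | 1 | 0
 116 | 001111001010100110 | 0 | 0
 117 | 011110010101001100 | 0 | 1
 118 | 111100101010011001 | 1 | 1
 119 | 111001010100110011 | 1 | 1

100000010101011010001101010011110011110100101001100111000111001010000010000110001001000110100101011011101011010000110011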